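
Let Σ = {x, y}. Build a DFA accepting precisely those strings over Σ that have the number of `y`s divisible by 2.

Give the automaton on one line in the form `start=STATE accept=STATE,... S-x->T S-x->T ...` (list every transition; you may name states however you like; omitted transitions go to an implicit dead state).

Keep the running count of `y`s modulo 2: each `y` advances along the cycle s0 → s1 → s0 while other symbols loop. Accept at s0.
With 2 states:
        x   y  
>* s0   s0  s1 
   s1   s1  s0 
(> = start, * = accepting)

start=s0 accept=s0 s0-x->s0 s0-y->s1 s1-x->s1 s1-y->s0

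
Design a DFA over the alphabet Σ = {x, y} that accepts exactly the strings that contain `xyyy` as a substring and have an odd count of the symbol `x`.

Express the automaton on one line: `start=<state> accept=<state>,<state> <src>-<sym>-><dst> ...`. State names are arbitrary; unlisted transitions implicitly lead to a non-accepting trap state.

start=S0 accept=S7 S0-x->S1 S0-y->S0 S1-x->S2 S1-y->S3 S2-x->S1 S2-y->S4 S3-x->S2 S3-y->S5 S4-x->S1 S4-y->S6 S5-x->S2 S5-y->S7 S6-x->S1 S6-y->S8 S7-x->S8 S7-y->S7 S8-x->S7 S8-y->S8

Build one automaton per condition and run them in lockstep. The first has 5 states tracking whether and how much of `xyyy` has been seen; the second has 2 states tracking the count of `x`s modulo 2. A product state is a pair (one from each), accepting exactly when both do.
        x   y  
>  S0   S1  S0 
   S1   S2  S3 
   S2   S1  S4 
   S3   S2  S5 
   S4   S1  S6 
   S5   S2  S7 
   S6   S1  S8 
 * S7   S8  S7 
   S8   S7  S8 
(> = start, * = accepting)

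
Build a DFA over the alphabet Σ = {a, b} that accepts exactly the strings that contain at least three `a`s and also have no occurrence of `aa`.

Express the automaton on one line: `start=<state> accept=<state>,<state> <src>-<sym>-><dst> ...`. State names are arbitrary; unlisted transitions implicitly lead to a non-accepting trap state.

Handle the two conditions separately and then intersect. One (5 states) tracks the count of `a`s, saturating at 4; the other (3 states) tracks partial matches of the forbidden pattern `aa`. Each combined state is a pair, one component from each; accept when both components accept.
          a    b  
>  q0     q1   q0 
   q1     q2   q3 
   q2     q4   q2 
   q3     q5   q3 
   q4     q6   q4 
   q5     q4   q7 
   q6     q6   q6 
   q7     q8   q7 
 * q8     q6   q9 
 * q9    q10   q9 
 * q10    q6  q11 
 * q11   q10  q11 
(> = start, * = accepting)

start=q0 accept=q8,q9,q10,q11 q0-a->q1 q0-b->q0 q1-a->q2 q1-b->q3 q2-a->q4 q2-b->q2 q3-a->q5 q3-b->q3 q4-a->q6 q4-b->q4 q5-a->q4 q5-b->q7 q6-a->q6 q6-b->q6 q7-a->q8 q7-b->q7 q8-a->q6 q8-b->q9 q9-a->q10 q9-b->q9 q10-a->q6 q10-b->q11 q11-a->q10 q11-b->q11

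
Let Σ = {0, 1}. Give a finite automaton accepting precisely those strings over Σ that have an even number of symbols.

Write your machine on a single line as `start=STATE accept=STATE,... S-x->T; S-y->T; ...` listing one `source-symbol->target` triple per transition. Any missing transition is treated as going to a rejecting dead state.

start=A; accept=A; A-0->B; A-1->B; B-0->A; B-1->A

Count input length modulo 2: every symbol advances one step around the cycle A → B → A. Accept at A.
A 2-state machine:
       0  1 
>* A   B  B 
   B   A  A 
(> = start, * = accepting)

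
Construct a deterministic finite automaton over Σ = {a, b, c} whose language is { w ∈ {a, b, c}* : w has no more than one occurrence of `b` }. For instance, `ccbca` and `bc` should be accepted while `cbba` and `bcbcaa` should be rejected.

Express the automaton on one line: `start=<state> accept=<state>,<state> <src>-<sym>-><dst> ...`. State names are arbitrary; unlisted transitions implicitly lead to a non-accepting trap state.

Count `b`s, saturating at 2: state q0 means no `b` yet, q1 means one `b` seen, q2 means more than one. Each `b` increments (capped at q2); other symbols loop. Accept from {q0, q1}.
        a   b   c  
>* q0   q0  q1  q0 
 * q1   q1  q2  q1 
   q2   q2  q2  q2 
(> = start, * = accepting)

start=q0 accept=q0,q1 q0-a->q0 q0-b->q1 q0-c->q0 q1-a->q1 q1-b->q2 q1-c->q1 q2-a->q2 q2-b->q2 q2-c->q2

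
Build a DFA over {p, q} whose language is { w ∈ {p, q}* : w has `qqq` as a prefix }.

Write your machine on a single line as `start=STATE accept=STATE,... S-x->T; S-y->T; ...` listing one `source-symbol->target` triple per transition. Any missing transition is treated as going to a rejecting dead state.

start=S0; accept=S3; S0-p->S4; S0-q->S1; S1-p->S4; S1-q->S2; S2-p->S4; S2-q->S3; S3-p->S3; S3-q->S3; S4-p->S4; S4-q->S4

Check the first 3 symbols one by one: S0 through S2 record how many have matched `qqq` so far; any wrong symbol goes to the dead state S4. After all 3 match we enter the accepting sink S3.
5 states suffice.
        p   q  
>  S0   S4  S1 
   S1   S4  S2 
   S2   S4  S3 
 * S3   S3  S3 
   S4   S4  S4 
(> = start, * = accepting)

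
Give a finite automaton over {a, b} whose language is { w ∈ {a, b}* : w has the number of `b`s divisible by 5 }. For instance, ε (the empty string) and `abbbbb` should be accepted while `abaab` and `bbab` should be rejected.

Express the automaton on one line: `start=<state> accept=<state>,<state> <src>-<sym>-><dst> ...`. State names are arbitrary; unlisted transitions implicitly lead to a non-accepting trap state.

start=q0 accept=q0 q0-a->q0 q0-b->q1 q1-a->q1 q1-b->q2 q2-a->q2 q2-b->q3 q3-a->q3 q3-b->q4 q4-a->q4 q4-b->q0

The only thing that matters is how many `b`s have appeared, reduced mod 5. Use one state per residue: q0 for 0, …, q4 for 4. Reading `b` moves to the next residue; anything else stays put. q0 is accepting.
5 states suffice.
        a   b  
>* q0   q0  q1 
   q1   q1  q2 
   q2   q2  q3 
   q3   q3  q4 
   q4   q4  q0 
(> = start, * = accepting)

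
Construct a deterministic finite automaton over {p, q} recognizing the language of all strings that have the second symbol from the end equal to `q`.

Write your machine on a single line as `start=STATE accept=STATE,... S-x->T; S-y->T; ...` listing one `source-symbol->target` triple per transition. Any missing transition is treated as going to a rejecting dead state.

start=S0; accept=S5,S6; S0-p->S1; S0-q->S2; S1-p->S3; S1-q->S4; S2-p->S5; S2-q->S6; S3-p->S3; S3-q->S4; S4-p->S5; S4-q->S6; S5-p->S3; S5-q->S4; S6-p->S5; S6-q->S6

Because acceptance depends on a position counted from the end, the machine has to buffer the most recent 2 symbols. Make each state the string of the last up-to-2 symbols read; on input `x` shift the window left and append `x`. Accept when the buffered window has length 2 and begins with `q`.
A 7-state machine:
        p   q  
>  S0   S1  S2 
   S1   S3  S4 
   S2   S5  S6 
   S3   S3  S4 
   S4   S5  S6 
 * S5   S3  S4 
 * S6   S5  S6 
(> = start, * = accepting)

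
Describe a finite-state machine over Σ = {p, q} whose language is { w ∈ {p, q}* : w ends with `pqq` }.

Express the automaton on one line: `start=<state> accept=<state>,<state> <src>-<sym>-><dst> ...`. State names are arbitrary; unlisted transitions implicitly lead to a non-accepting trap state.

start=s0 accept=s3 s0-p->s1 s0-q->s0 s1-p->s1 s1-q->s2 s2-p->s1 s2-q->s3 s3-p->s1 s3-q->s0

Let each state record the length of the longest suffix of the input read so far that is also a prefix of `pqq`. s1 means the last symbol is `p`; s2 means the last 2 symbols are `pq`; s3 means the last 3 symbols are `pqq`. Accept only at s3, where the string currently ends in `pqq`.
A 4-state machine:
        p   q  
>  s0   s1  s0 
   s1   s1  s2 
   s2   s1  s3 
 * s3   s1  s0 
(> = start, * = accepting)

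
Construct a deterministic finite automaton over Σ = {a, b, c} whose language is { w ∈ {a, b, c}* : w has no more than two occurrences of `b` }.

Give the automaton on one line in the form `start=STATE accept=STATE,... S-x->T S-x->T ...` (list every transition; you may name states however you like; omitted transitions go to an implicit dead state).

Count `b`s, saturating at 3: states S0 through S2 mean 0 through 2 `b`s seen; S3 means more than 2. Each `b` increments (capped at S3); other symbols loop. Accept from {S0, S1, S2}.
A 4-state machine:
        a   b   c  
>* S0   S0  S1  S0 
 * S1   S1  S2  S1 
 * S2   S2  S3  S2 
   S3   S3  S3  S3 
(> = start, * = accepting)

start=S0 accept=S0,S1,S2 S0-a->S0 S0-b->S1 S0-c->S0 S1-a->S1 S1-b->S2 S1-c->S1 S2-a->S2 S2-b->S3 S2-c->S2 S3-a->S3 S3-b->S3 S3-c->S3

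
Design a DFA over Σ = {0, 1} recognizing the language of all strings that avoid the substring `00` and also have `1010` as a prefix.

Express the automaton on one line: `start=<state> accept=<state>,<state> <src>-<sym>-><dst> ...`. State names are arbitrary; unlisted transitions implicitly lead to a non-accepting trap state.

Build one automaton per condition and run them in lockstep. One (3 states) tracks partial matches of the forbidden pattern `00`; the other (6 states) tracks whether the input so far still matches the prefix `1010`. Each combined state is a pair, one component from each; accept when both components accept.
10 states suffice.
        0   1  
>  S0   S1  S2 
   S1   S3  S4 
   S2   S5  S4 
   S3   S3  S3 
   S4   S1  S4 
   S5   S3  S6 
   S6   S7  S4 
 * S7   S8  S9 
   S8   S8  S8 
 * S9   S7  S9 
(> = start, * = accepting)

start=S0 accept=S7,S9 S0-0->S1 S0-1->S2 S1-0->S3 S1-1->S4 S2-0->S5 S2-1->S4 S3-0->S3 S3-1->S3 S4-0->S1 S4-1->S4 S5-0->S3 S5-1->S6 S6-0->S7 S6-1->S4 S7-0->S8 S7-1->S9 S8-0->S8 S8-1->S8 S9-0->S7 S9-1->S9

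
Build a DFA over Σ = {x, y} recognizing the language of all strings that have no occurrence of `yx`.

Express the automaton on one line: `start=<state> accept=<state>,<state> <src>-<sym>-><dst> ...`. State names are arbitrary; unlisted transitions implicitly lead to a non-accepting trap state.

This is the complement of 'contains `yx`'. Use the same substring-matching states — q0 through q2 holding how much of `yx` has just been matched — but flip the accepting set: everything except the trap q2 accepts.
        x   y  
>* q0   q0  q1 
 * q1   q2  q1 
   q2   q2  q2 
(> = start, * = accepting)

start=q0 accept=q0,q1 q0-x->q0 q0-y->q1 q1-x->q2 q1-y->q1 q2-x->q2 q2-y->q2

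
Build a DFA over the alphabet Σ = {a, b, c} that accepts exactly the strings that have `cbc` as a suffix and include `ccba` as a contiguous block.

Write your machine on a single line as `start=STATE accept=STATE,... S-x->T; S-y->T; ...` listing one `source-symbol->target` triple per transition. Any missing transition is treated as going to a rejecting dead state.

Run two small machines in parallel and take their product. One (4 states) tracks how much of the suffix `cbc` has currently been matched; the other (5 states) tracks whether and how much of `ccba` has been seen. Each combined state is a pair, one component from each; accept when both components accept.
A 10-state machine:
        a   b   c  
>  q0   q0  q0  q1 
   q1   q0  q2  q3 
   q2   q0  q0  q4 
   q3   q0  q5  q3 
   q4   q0  q2  q3 
   q5   q6  q0  q4 
   q6   q6  q6  q7 
   q7   q6  q8  q7 
   q8   q6  q6  q9 
 * q9   q6  q8  q7 
(> = start, * = accepting)

start=q0; accept=q9; q0-a->q0; q0-b->q0; q0-c->q1; q1-a->q0; q1-b->q2; q1-c->q3; q2-a->q0; q2-b->q0; q2-c->q4; q3-a->q0; q3-b->q5; q3-c->q3; q4-a->q0; q4-b->q2; q4-c->q3; q5-a->q6; q5-b->q0; q5-c->q4; q6-a->q6; q6-b->q6; q6-c->q7; q7-a->q6; q7-b->q8; q7-c->q7; q8-a->q6; q8-b->q6; q8-c->q9; q9-a->q6; q9-b->q8; q9-c->q7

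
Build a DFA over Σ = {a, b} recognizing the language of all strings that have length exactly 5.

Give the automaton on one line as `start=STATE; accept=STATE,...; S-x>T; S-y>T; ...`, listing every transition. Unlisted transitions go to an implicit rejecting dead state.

start=S0; accept=S5; S0-a>S1; S0-b>S1; S1-a>S2; S1-b>S2; S2-a>S3; S2-b>S3; S3-a>S4; S3-b>S4; S4-a>S5; S4-b>S5; S5-a>S6; S5-b>S6; S6-a>S6; S6-b>S6

Count input length up to 6: every symbol moves from S0 toward S6, which means 'more than 5' and absorbs. Accept from {S5}.
A 7-state machine:
        a   b  
>  S0   S1  S1 
   S1   S2  S2 
   S2   S3  S3 
   S3   S4  S4 
   S4   S5  S5 
 * S5   S6  S6 
   S6   S6  S6 
(> = start, * = accepting)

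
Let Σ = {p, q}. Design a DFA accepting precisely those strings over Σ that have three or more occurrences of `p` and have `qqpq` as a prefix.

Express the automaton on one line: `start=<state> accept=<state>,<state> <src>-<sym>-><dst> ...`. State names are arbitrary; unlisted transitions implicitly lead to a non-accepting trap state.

start=S0 accept=S7 S0-p->S1 S0-q->S2 S1-p->S1 S1-q->S1 S2-p->S1 S2-q->S3 S3-p->S4 S3-q->S1 S4-p->S1 S4-q->S5 S5-p->S6 S5-q->S5 S6-p->S7 S6-q->S6 S7-p->S7 S7-q->S7

Run two small machines in parallel and take their product. The first has 5 states tracking the count of `p`s, saturating at 4; the second has 6 states tracking whether the input so far still matches the prefix `qqpq`. A product state is a pair (one from each), accepting exactly when both do. Equivalent product states are then merged.
An 8-state machine:
        p   q  
>  S0   S1  S2 
   S1   S1  S1 
   S2   S1  S3 
   S3   S4  S1 
   S4   S1  S5 
   S5   S6  S5 
   S6   S7  S6 
 * S7   S7  S7 
(> = start, * = accepting)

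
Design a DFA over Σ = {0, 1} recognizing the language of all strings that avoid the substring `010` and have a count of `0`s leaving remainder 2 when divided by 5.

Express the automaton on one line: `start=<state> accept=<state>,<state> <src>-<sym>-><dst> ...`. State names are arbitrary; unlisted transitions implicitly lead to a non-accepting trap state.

start=A accept=C,F,K A-0->B A-1->A B-0->C B-1->D C-0->E C-1->F D-0->G D-1->H E-0->I E-1->J F-0->G F-1->K G-0->G G-1->G H-0->C H-1->H I-0->L I-1->M J-0->G J-1->N K-0->E K-1->K L-0->B L-1->O M-0->G M-1->P N-0->I N-1->N O-0->G O-1->A P-0->L P-1->P

Run two small machines in parallel and take their product. One (4 states) tracks partial matches of the forbidden pattern `010`; the other (5 states) tracks the count of `0`s modulo 5. Each combined state is a pair, one component from each; accept when both components accept. After merging equivalent states the machine shrinks.
A 16-state machine:
       0  1 
>  A   B  A 
   B   C  D 
 * C   E  F 
   D   G  H 
   E   I  J 
 * F   G  K 
   G   G  G 
   H   C  H 
   I   L  M 
   J   G  N 
 * K   E  K 
   L   B  O 
   M   G  P 
   N   I  N 
   O   G  A 
   P   L  P 
(> = start, * = accepting)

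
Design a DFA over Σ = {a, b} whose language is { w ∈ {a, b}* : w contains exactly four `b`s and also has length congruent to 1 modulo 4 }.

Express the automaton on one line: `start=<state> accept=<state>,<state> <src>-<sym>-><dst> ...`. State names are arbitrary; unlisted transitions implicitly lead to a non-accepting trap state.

start=s0 accept=s16 s0-a->s1 s0-b->s2 s1-a->s3 s1-b->s4 s2-a->s4 s2-b->s5 s3-a->s6 s3-b->s7 s4-a->s7 s4-b->s8 s5-a->s8 s5-b->s9 s6-a->s0 s6-b->s10 s7-a->s10 s7-b->s11 s8-a->s11 s8-b->s12 s9-a->s12 s9-b->s13 s10-a->s2 s10-b->s14 s11-a->s14 s11-b->s15 s12-a->s15 s12-b->s16 s13-a->s16 s13-b->s17 s14-a->s5 s14-b->s18 s15-a->s18 s15-b->s19 s16-a->s19 s16-b->s20 s17-a->s20 s17-b->s20 s18-a->s9 s18-b->s21 s19-a->s21 s19-b->s22 s20-a->s22 s20-b->s22 s21-a->s13 s21-b->s23 s22-a->s23 s22-b->s23 s23-a->s17 s23-b->s17

Run two small machines in parallel and take their product. The first has 6 states tracking the count of `b`s, saturating at 5; the second has 4 states tracking the input length modulo 4. A product state is a pair (one from each), accepting exactly when both do.
With 24 states:
          a    b  
>  s0     s1   s2 
   s1     s3   s4 
   s2     s4   s5 
   s3     s6   s7 
   s4     s7   s8 
   s5     s8   s9 
   s6     s0  s10 
   s7    s10  s11 
   s8    s11  s12 
   s9    s12  s13 
   s10    s2  s14 
   s11   s14  s15 
   s12   s15  s16 
   s13   s16  s17 
   s14    s5  s18 
   s15   s18  s19 
 * s16   s19  s20 
   s17   s20  s20 
   s18    s9  s21 
   s19   s21  s22 
   s20   s22  s22 
   s21   s13  s23 
   s22   s23  s23 
   s23   s17  s17 
(> = start, * = accepting)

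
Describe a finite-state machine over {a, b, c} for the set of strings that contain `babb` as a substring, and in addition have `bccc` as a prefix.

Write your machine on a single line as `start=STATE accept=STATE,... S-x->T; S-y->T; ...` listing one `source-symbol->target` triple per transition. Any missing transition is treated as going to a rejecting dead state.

Handle the two conditions separately and then intersect. The first has 5 states tracking whether and how much of `babb` has been seen; the second has 6 states tracking whether the input so far still matches the prefix `bccc`. A product state is a pair (one from each), accepting exactly when both do.
14 states suffice.
          a    b    c  
>  S0     S1   S2   S1 
   S1     S1   S3   S1 
   S2     S4   S3   S5 
   S3     S4   S3   S1 
   S4     S1   S6   S1 
   S5     S1   S3   S7 
   S6     S4   S8   S1 
   S7     S1   S3   S9 
   S8     S8   S8   S8 
   S9     S9  S10   S9 
   S10   S11  S10   S9 
   S11    S9  S12   S9 
   S12   S11  S13   S9 
 * S13   S13  S13  S13 
(> = start, * = accepting)

start=S0; accept=S13; S0-a->S1; S0-b->S2; S0-c->S1; S1-a->S1; S1-b->S3; S1-c->S1; S2-a->S4; S2-b->S3; S2-c->S5; S3-a->S4; S3-b->S3; S3-c->S1; S4-a->S1; S4-b->S6; S4-c->S1; S5-a->S1; S5-b->S3; S5-c->S7; S6-a->S4; S6-b->S8; S6-c->S1; S7-a->S1; S7-b->S3; S7-c->S9; S8-a->S8; S8-b->S8; S8-c->S8; S9-a->S9; S9-b->S10; S9-c->S9; S10-a->S11; S10-b->S10; S10-c->S9; S11-a->S9; S11-b->S12; S11-c->S9; S12-a->S11; S12-b->S13; S12-c->S9; S13-a->S13; S13-b->S13; S13-c->S13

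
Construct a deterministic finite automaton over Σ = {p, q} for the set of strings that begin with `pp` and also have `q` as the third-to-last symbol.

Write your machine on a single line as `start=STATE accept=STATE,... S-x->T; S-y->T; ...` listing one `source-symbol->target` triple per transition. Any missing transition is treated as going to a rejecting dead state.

Build one automaton per condition and run them in lockstep. One (4 states) tracks whether the input so far still matches the prefix `pp`; the other (15 states) tracks the last 3 symbols read. Each combined state is a pair, one component from each; accept when both components accept. Minimizing collapses redundant product states.
11 states suffice.
       p  q 
>  A   B  C 
   B   D  C 
   C   C  C 
   D   D  E 
   E   F  G 
   F   H  I 
   G   J  K 
 * H   D  E 
 * I   F  G 
 * J   H  I 
 * K   J  K 
(> = start, * = accepting)

start=A; accept=H,I,J,K; A-p->B; A-q->C; B-p->D; B-q->C; C-p->C; C-q->C; D-p->D; D-q->E; E-p->F; E-q->G; F-p->H; F-q->I; G-p->J; G-q->K; H-p->D; H-q->E; I-p->F; I-q->G; J-p->H; J-q->I; K-p->J; K-q->K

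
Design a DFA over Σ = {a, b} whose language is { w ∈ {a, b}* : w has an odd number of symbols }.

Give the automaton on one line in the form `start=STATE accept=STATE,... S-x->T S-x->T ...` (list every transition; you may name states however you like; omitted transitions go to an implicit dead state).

Only the length mod 2 matters, so use a 2-cycle: from any state, every input symbol moves to the next state, wrapping q1 back to q0. Mark q1 accepting.
With 2 states:
        a   b  
>  q0   q1  q1 
 * q1   q0  q0 
(> = start, * = accepting)

start=q0 accept=q1 q0-a->q1 q0-b->q1 q1-a->q0 q1-b->q0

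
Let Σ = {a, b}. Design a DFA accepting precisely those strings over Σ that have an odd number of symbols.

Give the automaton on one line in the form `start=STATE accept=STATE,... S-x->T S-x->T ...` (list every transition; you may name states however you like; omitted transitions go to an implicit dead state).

start=s0 accept=s1 s0-a->s1 s0-b->s1 s1-a->s0 s1-b->s0

Count input length modulo 2: every symbol advances one step around the cycle s0 → s1 → s0. Accept at s1.
        a   b  
>  s0   s1  s1 
 * s1   s0  s0 
(> = start, * = accepting)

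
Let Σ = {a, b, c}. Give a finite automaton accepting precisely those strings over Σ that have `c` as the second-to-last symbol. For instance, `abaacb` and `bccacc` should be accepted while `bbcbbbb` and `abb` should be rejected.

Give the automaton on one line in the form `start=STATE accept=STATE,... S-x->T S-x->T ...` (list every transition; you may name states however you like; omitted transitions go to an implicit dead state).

A DFA must remember the last 2 symbols (since which symbol is second-to-last isn't known until the input ends). Use one state per possible window of the last ≤2 symbols; accept from those whose window starts with `c`.
13 states suffice.
          a    b    c  
>  q0     q1   q2   q3 
   q1     q4   q5   q6 
   q2     q7   q8   q9 
   q3    q10  q11  q12 
   q4     q4   q5   q6 
   q5     q7   q8   q9 
   q6    q10  q11  q12 
   q7     q4   q5   q6 
   q8     q7   q8   q9 
   q9    q10  q11  q12 
 * q10    q4   q5   q6 
 * q11    q7   q8   q9 
 * q12   q10  q11  q12 
(> = start, * = accepting)

start=q0 accept=q10,q11,q12 q0-a->q1 q0-b->q2 q0-c->q3 q1-a->q4 q1-b->q5 q1-c->q6 q2-a->q7 q2-b->q8 q2-c->q9 q3-a->q10 q3-b->q11 q3-c->q12 q4-a->q4 q4-b->q5 q4-c->q6 q5-a->q7 q5-b->q8 q5-c->q9 q6-a->q10 q6-b->q11 q6-c->q12 q7-a->q4 q7-b->q5 q7-c->q6 q8-a->q7 q8-b->q8 q8-c->q9 q9-a->q10 q9-b->q11 q9-c->q12 q10-a->q4 q10-b->q5 q10-c->q6 q11-a->q7 q11-b->q8 q11-c->q9 q12-a->q10 q12-b->q11 q12-c->q12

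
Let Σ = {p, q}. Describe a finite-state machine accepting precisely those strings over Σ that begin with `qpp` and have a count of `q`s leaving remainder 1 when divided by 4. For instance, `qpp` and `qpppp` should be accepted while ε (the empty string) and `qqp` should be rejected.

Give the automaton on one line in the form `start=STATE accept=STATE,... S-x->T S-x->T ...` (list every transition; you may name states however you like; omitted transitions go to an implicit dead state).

Build one automaton per condition and run them in lockstep. The first has 5 states tracking whether the input so far still matches the prefix `qpp`; the second has 4 states tracking the count of `q`s modulo 4. A product state is a pair (one from each), accepting exactly when both do. After merging equivalent states the machine shrinks.
8 states suffice.
        p   q  
>  S0   S1  S2 
   S1   S1  S1 
   S2   S3  S1 
   S3   S4  S1 
 * S4   S4  S5 
   S5   S5  S6 
   S6   S6  S7 
   S7   S7  S4 
(> = start, * = accepting)

start=S0 accept=S4 S0-p->S1 S0-q->S2 S1-p->S1 S1-q->S1 S2-p->S3 S2-q->S1 S3-p->S4 S3-q->S1 S4-p->S4 S4-q->S5 S5-p->S5 S5-q->S6 S6-p->S6 S6-q->S7 S7-p->S7 S7-q->S4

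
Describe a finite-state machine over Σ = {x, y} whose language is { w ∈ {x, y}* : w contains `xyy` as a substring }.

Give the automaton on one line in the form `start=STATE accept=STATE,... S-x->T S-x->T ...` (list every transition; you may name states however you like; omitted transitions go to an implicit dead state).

Track how much of `xyy` has been matched so far: state s0 is no progress, s3 is the absorbing accept state reached once `xyy` has occurred. Intermediate states record partial matches; on a mismatch, fall back to the longest reusable overlap.
With 4 states:
        x   y  
>  s0   s1  s0 
   s1   s1  s2 
   s2   s1  s3 
 * s3   s3  s3 
(> = start, * = accepting)

start=s0 accept=s3 s0-x->s1 s0-y->s0 s1-x->s1 s1-y->s2 s2-x->s1 s2-y->s3 s3-x->s3 s3-y->s3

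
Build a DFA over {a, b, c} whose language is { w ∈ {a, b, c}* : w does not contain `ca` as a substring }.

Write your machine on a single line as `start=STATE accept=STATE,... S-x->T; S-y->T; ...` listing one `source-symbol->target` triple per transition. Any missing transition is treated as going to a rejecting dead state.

Track partial matches of the forbidden pattern `ca`. State S2 is a dead state reached once `ca` has occurred; every other state accepts. S0 means no part of `ca` is currently matched.
        a   b   c  
>* S0   S0  S0  S1 
 * S1   S2  S0  S1 
   S2   S2  S2  S2 
(> = start, * = accepting)

start=S0; accept=S0,S1; S0-a->S0; S0-b->S0; S0-c->S1; S1-a->S2; S1-b->S0; S1-c->S1; S2-a->S2; S2-b->S2; S2-c->S2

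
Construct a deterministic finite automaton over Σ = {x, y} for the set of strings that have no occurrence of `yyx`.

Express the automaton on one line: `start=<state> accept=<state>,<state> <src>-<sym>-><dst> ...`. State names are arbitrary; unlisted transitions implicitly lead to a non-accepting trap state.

start=S0 accept=S0,S1,S2 S0-x->S0 S0-y->S1 S1-x->S0 S1-y->S2 S2-x->S3 S2-y->S2 S3-x->S3 S3-y->S3

This is the complement of 'contains `yyx`'. Use the same substring-matching states — S0 through S3 holding how much of `yyx` has just been matched — but flip the accepting set: everything except the trap S3 accepts.
With 4 states:
        x   y  
>* S0   S0  S1 
 * S1   S0  S2 
 * S2   S3  S2 
   S3   S3  S3 
(> = start, * = accepting)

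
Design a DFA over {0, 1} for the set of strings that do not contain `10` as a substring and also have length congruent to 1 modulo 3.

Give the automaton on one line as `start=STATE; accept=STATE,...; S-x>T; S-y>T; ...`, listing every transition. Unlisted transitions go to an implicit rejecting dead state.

start=S0; accept=S1,S2; S0-0>S1; S0-1>S2; S1-0>S3; S1-1>S4; S2-0>S5; S2-1>S4; S3-0>S0; S3-1>S6; S4-0>S7; S4-1>S6; S5-0>S7; S5-1>S7; S6-0>S8; S6-1>S2; S7-0>S8; S7-1>S8; S8-0>S5; S8-1>S5

Run two small machines in parallel and take their product. One (3 states) tracks partial matches of the forbidden pattern `10`; the other (3 states) tracks the input length modulo 3. Each combined state is a pair, one component from each; accept when both components accept.
A 9-state machine:
        0   1  
>  S0   S1  S2 
 * S1   S3  S4 
 * S2   S5  S4 
   S3   S0  S6 
   S4   S7  S6 
   S5   S7  S7 
   S6   S8  S2 
   S7   S8  S8 
   S8   S5  S5 
(> = start, * = accepting)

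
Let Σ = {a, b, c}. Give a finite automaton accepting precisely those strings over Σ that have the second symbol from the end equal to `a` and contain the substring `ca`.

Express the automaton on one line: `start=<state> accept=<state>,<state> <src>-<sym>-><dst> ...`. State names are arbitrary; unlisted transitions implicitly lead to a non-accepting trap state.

start=q0 accept=q3,q4 q0-a->q0 q0-b->q0 q0-c->q1 q1-a->q2 q1-b->q0 q1-c->q1 q2-a->q3 q2-b->q4 q2-c->q4 q3-a->q3 q3-b->q4 q3-c->q4 q4-a->q2 q4-b->q5 q4-c->q5 q5-a->q2 q5-b->q5 q5-c->q5

Run two small machines in parallel and take their product. The first has 13 states tracking the last 2 symbols read; the second has 3 states tracking whether and how much of `ca` has been seen. A product state is a pair (one from each), accepting exactly when both do. Minimizing collapses redundant product states.
With 6 states:
        a   b   c  
>  q0   q0  q0  q1 
   q1   q2  q0  q1 
   q2   q3  q4  q4 
 * q3   q3  q4  q4 
 * q4   q2  q5  q5 
   q5   q2  q5  q5 
(> = start, * = accepting)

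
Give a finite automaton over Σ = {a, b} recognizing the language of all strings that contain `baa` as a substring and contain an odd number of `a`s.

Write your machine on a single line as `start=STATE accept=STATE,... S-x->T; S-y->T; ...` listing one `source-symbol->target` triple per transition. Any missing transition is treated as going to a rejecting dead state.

Handle the two conditions separately and then intersect. One (4 states) tracks whether and how much of `baa` has been seen; the other (2 states) tracks the count of `a`s modulo 2. Each combined state is a pair, one component from each; accept when both components accept.
With 8 states:
        a   b  
>  s0   s1  s2 
   s1   s0  s3 
   s2   s4  s2 
   s3   s5  s3 
   s4   s6  s3 
   s5   s7  s2 
   s6   s7  s6 
 * s7   s6  s7 
(> = start, * = accepting)

start=s0; accept=s7; s0-a->s1; s0-b->s2; s1-a->s0; s1-b->s3; s2-a->s4; s2-b->s2; s3-a->s5; s3-b->s3; s4-a->s6; s4-b->s3; s5-a->s7; s5-b->s2; s6-a->s7; s6-b->s6; s7-a->s6; s7-b->s7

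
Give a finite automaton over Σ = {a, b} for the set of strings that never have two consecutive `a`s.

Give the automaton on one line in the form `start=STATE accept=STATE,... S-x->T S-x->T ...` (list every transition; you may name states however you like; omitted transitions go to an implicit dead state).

start=s0 accept=s0,s1 s0-a->s1 s0-b->s0 s1-a->s2 s1-b->s0 s2-a->s2 s2-b->s2

This is the complement of 'contains `aa`'. Use the same substring-matching states — s0 through s2 holding how much of `aa` has just been matched — but flip the accepting set: everything except the trap s2 accepts.
        a   b  
>* s0   s1  s0 
 * s1   s2  s0 
   s2   s2  s2 
(> = start, * = accepting)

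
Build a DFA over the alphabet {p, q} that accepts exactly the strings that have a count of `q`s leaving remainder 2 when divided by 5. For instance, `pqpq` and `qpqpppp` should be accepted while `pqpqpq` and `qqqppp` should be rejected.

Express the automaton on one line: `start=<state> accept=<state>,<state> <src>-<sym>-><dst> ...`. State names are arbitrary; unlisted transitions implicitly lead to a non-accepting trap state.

Keep the running count of `q`s modulo 5: each `q` advances along the cycle A → B → C → D → E → A while other symbols loop. Accept at C.
       p  q 
>  A   A  B 
   B   B  C 
 * C   C  D 
   D   D  E 
   E   E  A 
(> = start, * = accepting)

start=A accept=C A-p->A A-q->B B-p->B B-q->C C-p->C C-q->D D-p->D D-q->E E-p->E E-q->A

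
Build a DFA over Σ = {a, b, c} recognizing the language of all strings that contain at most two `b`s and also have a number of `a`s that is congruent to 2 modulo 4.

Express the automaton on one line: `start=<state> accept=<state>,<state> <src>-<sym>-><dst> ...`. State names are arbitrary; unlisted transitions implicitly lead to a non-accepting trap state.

start=q0 accept=q3,q7,q11 q0-a->q1 q0-b->q2 q0-c->q0 q1-a->q3 q1-b->q4 q1-c->q1 q2-a->q4 q2-b->q5 q2-c->q2 q3-a->q6 q3-b->q7 q3-c->q3 q4-a->q7 q4-b->q8 q4-c->q4 q5-a->q8 q5-b->q9 q5-c->q5 q6-a->q0 q6-b->q10 q6-c->q6 q7-a->q10 q7-b->q11 q7-c->q7 q8-a->q11 q8-b->q9 q8-c->q8 q9-a->q9 q9-b->q9 q9-c->q9 q10-a->q2 q10-b->q12 q10-c->q10 q11-a->q12 q11-b->q9 q11-c->q11 q12-a->q5 q12-b->q9 q12-c->q12

Run two small machines in parallel and take their product. The first has 4 states tracking the count of `b`s, saturating at 3; the second has 4 states tracking the count of `a`s modulo 4. A product state is a pair (one from each), accepting exactly when both do. After merging equivalent states the machine shrinks.
          a    b    c  
>  q0     q1   q2   q0 
   q1     q3   q4   q1 
   q2     q4   q5   q2 
 * q3     q6   q7   q3 
   q4     q7   q8   q4 
   q5     q8   q9   q5 
   q6     q0  q10   q6 
 * q7    q10  q11   q7 
   q8    q11   q9   q8 
   q9     q9   q9   q9 
   q10    q2  q12  q10 
 * q11   q12   q9  q11 
   q12    q5   q9  q12 
(> = start, * = accepting)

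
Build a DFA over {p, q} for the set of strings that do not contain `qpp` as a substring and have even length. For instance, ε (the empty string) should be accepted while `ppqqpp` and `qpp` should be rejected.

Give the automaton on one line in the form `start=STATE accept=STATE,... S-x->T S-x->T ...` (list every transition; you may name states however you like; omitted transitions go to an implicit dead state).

start=A accept=A,D,E A-p->B A-q->C B-p->A B-q->D C-p->E C-q->D D-p->F D-q->C E-p->G E-q->C F-p->G F-q->D G-p->G G-q->G

Build one automaton per condition and run them in lockstep. The first has 4 states tracking partial matches of the forbidden pattern `qpp`; the second has 2 states tracking the input length modulo 2. A product state is a pair (one from each), accepting exactly when both do. After merging equivalent states the machine shrinks.
7 states suffice.
       p  q 
>* A   B  C 
   B   A  D 
   C   E  D 
 * D   F  C 
 * E   G  C 
   F   G  D 
   G   G  G 
(> = start, * = accepting)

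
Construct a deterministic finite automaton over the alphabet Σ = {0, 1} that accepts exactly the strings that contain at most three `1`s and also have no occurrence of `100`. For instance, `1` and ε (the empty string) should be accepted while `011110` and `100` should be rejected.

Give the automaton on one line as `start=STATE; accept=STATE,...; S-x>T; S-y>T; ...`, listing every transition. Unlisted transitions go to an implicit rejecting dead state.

Build one automaton per condition and run them in lockstep. One (5 states) tracks the count of `1`s, saturating at 4; the other (4 states) tracks partial matches of the forbidden pattern `100`. Each combined state is a pair, one component from each; accept when both components accept. Equivalent product states are then merged.
        0   1  
>* s0   s0  s1 
 * s1   s2  s3 
 * s2   s4  s3 
 * s3   s5  s6 
   s4   s4  s4 
 * s5   s4  s6 
 * s6   s7  s4 
 * s7   s4  s4 
(> = start, * = accepting)

start=s0; accept=s0,s1,s2,s3,s5,s6,s7; s0-0>s0; s0-1>s1; s1-0>s2; s1-1>s3; s2-0>s4; s2-1>s3; s3-0>s5; s3-1>s6; s4-0>s4; s4-1>s4; s5-0>s4; s5-1>s6; s6-0>s7; s6-1>s4; s7-0>s4; s7-1>s4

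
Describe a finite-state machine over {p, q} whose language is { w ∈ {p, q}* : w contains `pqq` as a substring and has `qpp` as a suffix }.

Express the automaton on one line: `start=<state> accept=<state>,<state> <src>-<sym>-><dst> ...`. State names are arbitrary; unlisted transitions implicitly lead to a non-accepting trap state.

Run two small machines in parallel and take their product. The first has 4 states tracking whether and how much of `pqq` has been seen; the second has 4 states tracking how much of the suffix `qpp` has currently been matched. A product state is a pair (one from each), accepting exactly when both do. Equivalent product states are then merged.
        p   q  
>  s0   s1  s0 
   s1   s1  s2 
   s2   s1  s3 
   s3   s4  s3 
   s4   s5  s3 
 * s5   s6  s3 
   s6   s6  s3 
(> = start, * = accepting)

start=s0 accept=s5 s0-p->s1 s0-q->s0 s1-p->s1 s1-q->s2 s2-p->s1 s2-q->s3 s3-p->s4 s3-q->s3 s4-p->s5 s4-q->s3 s5-p->s6 s5-q->s3 s6-p->s6 s6-q->s3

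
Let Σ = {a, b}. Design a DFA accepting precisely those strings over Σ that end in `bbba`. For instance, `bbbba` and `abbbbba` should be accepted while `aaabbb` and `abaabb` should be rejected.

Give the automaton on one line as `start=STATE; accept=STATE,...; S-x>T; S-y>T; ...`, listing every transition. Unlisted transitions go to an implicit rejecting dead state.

start=S0; accept=S4; S0-a>S0; S0-b>S1; S1-a>S0; S1-b>S2; S2-a>S0; S2-b>S3; S3-a>S4; S3-b>S3; S4-a>S0; S4-b>S1

Remember how much of `bbba` the current input suffix matches. State S0 means no match yet; S1 means the last symbol is `b`; S2 means the last 2 symbols are `bb`; S3 means the last 3 symbols are `bbb`; S4 means the last 4 symbols are `bbba`. Only S4 accepts. On a mismatch, fall back to the longest proper suffix that is still a prefix of `bbba`.
With 5 states:
        a   b  
>  S0   S0  S1 
   S1   S0  S2 
   S2   S0  S3 
   S3   S4  S3 
 * S4   S0  S1 
(> = start, * = accepting)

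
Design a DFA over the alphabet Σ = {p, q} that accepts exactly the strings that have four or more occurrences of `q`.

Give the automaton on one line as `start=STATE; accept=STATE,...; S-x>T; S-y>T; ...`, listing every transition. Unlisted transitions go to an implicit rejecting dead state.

Count `q`s, saturating at 5: states A through E mean 0 through 4 `q`s seen; F means more than 4. Each `q` increments (capped at F); other symbols loop. Accept from {E, F}.
With 6 states:
       p  q 
>  A   A  B 
   B   B  C 
   C   C  D 
   D   D  E 
 * E   E  F 
 * F   F  F 
(> = start, * = accepting)

start=A; accept=E,F; A-p>A; A-q>B; B-p>B; B-q>C; C-p>C; C-q>D; D-p>D; D-q>E; E-p>E; E-q>F; F-p>F; F-q>F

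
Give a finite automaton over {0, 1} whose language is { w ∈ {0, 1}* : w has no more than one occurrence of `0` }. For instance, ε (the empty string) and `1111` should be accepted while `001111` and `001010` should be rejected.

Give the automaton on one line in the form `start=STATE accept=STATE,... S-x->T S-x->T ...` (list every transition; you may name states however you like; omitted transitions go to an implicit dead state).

start=q0 accept=q0,q1 q0-0->q1 q0-1->q0 q1-0->q2 q1-1->q1 q2-0->q2 q2-1->q2

Count `0`s, saturating at 2: state q0 means no `0` yet, q1 means one `0` seen, q2 means more than one. Each `0` increments (capped at q2); other symbols loop. Accept from {q0, q1}.
A 3-state machine:
        0   1  
>* q0   q1  q0 
 * q1   q2  q1 
   q2   q2  q2 
(> = start, * = accepting)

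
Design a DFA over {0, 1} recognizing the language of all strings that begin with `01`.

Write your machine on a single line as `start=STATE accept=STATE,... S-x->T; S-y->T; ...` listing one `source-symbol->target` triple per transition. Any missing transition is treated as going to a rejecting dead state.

start=s0; accept=s2; s0-0->s1; s0-1->s3; s1-0->s3; s1-1->s2; s2-0->s2; s2-1->s2; s3-0->s3; s3-1->s3

Walk along `01` while the input agrees: from s0 take `0` to s1, and so on. Any deviation drops to the rejecting sink s3. Once s2 is reached the prefix is confirmed and every continuation is accepted.
With 4 states:
        0   1  
>  s0   s1  s3 
   s1   s3  s2 
 * s2   s2  s2 
   s3   s3  s3 
(> = start, * = accepting)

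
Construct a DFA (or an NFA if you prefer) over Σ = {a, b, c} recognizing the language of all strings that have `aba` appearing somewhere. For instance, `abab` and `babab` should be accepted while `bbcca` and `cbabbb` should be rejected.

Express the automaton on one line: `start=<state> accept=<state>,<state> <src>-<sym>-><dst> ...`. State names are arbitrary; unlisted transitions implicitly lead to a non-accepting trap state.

States S0..S2 record the length of the longest prefix of `aba` that matches the current input suffix. Reaching S3 means `aba` has been seen, and we stay there forever. Accept from S3.
4 states suffice.
        a   b   c  
>  S0   S1  S0  S0 
   S1   S1  S2  S0 
   S2   S3  S0  S0 
 * S3   S3  S3  S3 
(> = start, * = accepting)

start=S0 accept=S3 S0-a->S1 S0-b->S0 S0-c->S0 S1-a->S1 S1-b->S2 S1-c->S0 S2-a->S3 S2-b->S0 S2-c->S0 S3-a->S3 S3-b->S3 S3-c->S3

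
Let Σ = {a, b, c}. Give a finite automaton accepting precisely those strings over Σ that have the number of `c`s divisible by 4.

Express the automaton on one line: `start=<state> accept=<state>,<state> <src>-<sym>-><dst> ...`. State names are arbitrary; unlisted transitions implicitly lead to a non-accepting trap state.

Keep the running count of `c`s modulo 4: each `c` advances along the cycle q0 → q1 → q2 → q3 → q0 while other symbols loop. Accept at q0.
        a   b   c  
>* q0   q0  q0  q1 
   q1   q1  q1  q2 
   q2   q2  q2  q3 
   q3   q3  q3  q0 
(> = start, * = accepting)

start=q0 accept=q0 q0-a->q0 q0-b->q0 q0-c->q1 q1-a->q1 q1-b->q1 q1-c->q2 q2-a->q2 q2-b->q2 q2-c->q3 q3-a->q3 q3-b->q3 q3-c->q0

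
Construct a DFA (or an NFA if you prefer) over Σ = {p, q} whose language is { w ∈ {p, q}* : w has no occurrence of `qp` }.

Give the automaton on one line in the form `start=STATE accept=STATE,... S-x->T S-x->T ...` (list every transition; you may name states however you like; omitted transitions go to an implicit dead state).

This is the complement of 'contains `qp`'. Use the same substring-matching states — A through C holding how much of `qp` has just been matched — but flip the accepting set: everything except the trap C accepts.
With 3 states:
       p  q 
>* A   A  B 
 * B   C  B 
   C   C  C 
(> = start, * = accepting)

start=A accept=A,B A-p->A A-q->B B-p->C B-q->B C-p->C C-q->C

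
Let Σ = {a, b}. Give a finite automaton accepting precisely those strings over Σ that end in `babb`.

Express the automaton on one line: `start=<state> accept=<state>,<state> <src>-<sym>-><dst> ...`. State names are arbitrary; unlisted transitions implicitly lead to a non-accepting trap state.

Remember how much of `babb` the current input suffix matches. State q0 means no match yet; q1 means the last symbol is `b`; q2 means the last 2 symbols are `ba`; q3 means the last 3 symbols are `bab`; q4 means the last 4 symbols are `babb`. Only q4 accepts. On a mismatch, fall back to the longest proper suffix that is still a prefix of `babb`.
        a   b  
>  q0   q0  q1 
   q1   q2  q1 
   q2   q0  q3 
   q3   q2  q4 
 * q4   q2  q1 
(> = start, * = accepting)

start=q0 accept=q4 q0-a->q0 q0-b->q1 q1-a->q2 q1-b->q1 q2-a->q0 q2-b->q3 q3-a->q2 q3-b->q4 q4-a->q2 q4-b->q1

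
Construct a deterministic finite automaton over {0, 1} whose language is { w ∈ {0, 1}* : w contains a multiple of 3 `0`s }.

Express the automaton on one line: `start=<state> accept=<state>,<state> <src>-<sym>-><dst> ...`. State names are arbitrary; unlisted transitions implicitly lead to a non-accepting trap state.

Keep the running count of `0`s modulo 3: each `0` advances along the cycle q0 → q1 → q2 → q0 while other symbols loop. Accept at q0.
        0   1  
>* q0   q1  q0 
   q1   q2  q1 
   q2   q0  q2 
(> = start, * = accepting)

start=q0 accept=q0 q0-0->q1 q0-1->q0 q1-0->q2 q1-1->q1 q2-0->q0 q2-1->q2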